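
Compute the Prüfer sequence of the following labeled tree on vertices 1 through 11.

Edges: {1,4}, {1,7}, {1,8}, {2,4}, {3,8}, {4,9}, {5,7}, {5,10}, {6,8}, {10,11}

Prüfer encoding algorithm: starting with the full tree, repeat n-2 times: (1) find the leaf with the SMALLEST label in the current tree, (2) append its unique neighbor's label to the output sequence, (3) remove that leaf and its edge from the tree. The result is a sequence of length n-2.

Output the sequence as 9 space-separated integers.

Step 1: leaves = {2,3,6,9,11}. Remove smallest leaf 2, emit neighbor 4.
Step 2: leaves = {3,6,9,11}. Remove smallest leaf 3, emit neighbor 8.
Step 3: leaves = {6,9,11}. Remove smallest leaf 6, emit neighbor 8.
Step 4: leaves = {8,9,11}. Remove smallest leaf 8, emit neighbor 1.
Step 5: leaves = {9,11}. Remove smallest leaf 9, emit neighbor 4.
Step 6: leaves = {4,11}. Remove smallest leaf 4, emit neighbor 1.
Step 7: leaves = {1,11}. Remove smallest leaf 1, emit neighbor 7.
Step 8: leaves = {7,11}. Remove smallest leaf 7, emit neighbor 5.
Step 9: leaves = {5,11}. Remove smallest leaf 5, emit neighbor 10.
Done: 2 vertices remain (10, 11). Sequence = [4 8 8 1 4 1 7 5 10]

Answer: 4 8 8 1 4 1 7 5 10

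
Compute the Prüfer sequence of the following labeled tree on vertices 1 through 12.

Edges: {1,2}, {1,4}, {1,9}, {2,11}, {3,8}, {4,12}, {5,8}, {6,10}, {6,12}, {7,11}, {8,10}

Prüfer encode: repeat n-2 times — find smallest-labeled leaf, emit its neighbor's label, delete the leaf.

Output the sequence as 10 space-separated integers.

Step 1: leaves = {3,5,7,9}. Remove smallest leaf 3, emit neighbor 8.
Step 2: leaves = {5,7,9}. Remove smallest leaf 5, emit neighbor 8.
Step 3: leaves = {7,8,9}. Remove smallest leaf 7, emit neighbor 11.
Step 4: leaves = {8,9,11}. Remove smallest leaf 8, emit neighbor 10.
Step 5: leaves = {9,10,11}. Remove smallest leaf 9, emit neighbor 1.
Step 6: leaves = {10,11}. Remove smallest leaf 10, emit neighbor 6.
Step 7: leaves = {6,11}. Remove smallest leaf 6, emit neighbor 12.
Step 8: leaves = {11,12}. Remove smallest leaf 11, emit neighbor 2.
Step 9: leaves = {2,12}. Remove smallest leaf 2, emit neighbor 1.
Step 10: leaves = {1,12}. Remove smallest leaf 1, emit neighbor 4.
Done: 2 vertices remain (4, 12). Sequence = [8 8 11 10 1 6 12 2 1 4]

Answer: 8 8 11 10 1 6 12 2 1 4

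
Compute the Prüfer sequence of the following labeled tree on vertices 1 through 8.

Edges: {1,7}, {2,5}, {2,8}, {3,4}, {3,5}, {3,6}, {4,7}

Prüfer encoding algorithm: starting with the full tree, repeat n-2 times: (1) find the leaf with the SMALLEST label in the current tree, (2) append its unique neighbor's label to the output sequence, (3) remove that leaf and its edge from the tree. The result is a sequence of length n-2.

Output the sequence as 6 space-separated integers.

Answer: 7 3 4 3 5 2

Derivation:
Step 1: leaves = {1,6,8}. Remove smallest leaf 1, emit neighbor 7.
Step 2: leaves = {6,7,8}. Remove smallest leaf 6, emit neighbor 3.
Step 3: leaves = {7,8}. Remove smallest leaf 7, emit neighbor 4.
Step 4: leaves = {4,8}. Remove smallest leaf 4, emit neighbor 3.
Step 5: leaves = {3,8}. Remove smallest leaf 3, emit neighbor 5.
Step 6: leaves = {5,8}. Remove smallest leaf 5, emit neighbor 2.
Done: 2 vertices remain (2, 8). Sequence = [7 3 4 3 5 2]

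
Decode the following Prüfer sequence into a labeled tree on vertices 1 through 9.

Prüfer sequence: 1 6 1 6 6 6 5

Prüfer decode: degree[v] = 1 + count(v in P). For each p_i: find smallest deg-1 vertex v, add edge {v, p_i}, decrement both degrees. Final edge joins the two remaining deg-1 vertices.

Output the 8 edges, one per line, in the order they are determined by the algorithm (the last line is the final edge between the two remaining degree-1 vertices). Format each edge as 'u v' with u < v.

Initial degrees: {1:3, 2:1, 3:1, 4:1, 5:2, 6:5, 7:1, 8:1, 9:1}
Step 1: smallest deg-1 vertex = 2, p_1 = 1. Add edge {1,2}. Now deg[2]=0, deg[1]=2.
Step 2: smallest deg-1 vertex = 3, p_2 = 6. Add edge {3,6}. Now deg[3]=0, deg[6]=4.
Step 3: smallest deg-1 vertex = 4, p_3 = 1. Add edge {1,4}. Now deg[4]=0, deg[1]=1.
Step 4: smallest deg-1 vertex = 1, p_4 = 6. Add edge {1,6}. Now deg[1]=0, deg[6]=3.
Step 5: smallest deg-1 vertex = 7, p_5 = 6. Add edge {6,7}. Now deg[7]=0, deg[6]=2.
Step 6: smallest deg-1 vertex = 8, p_6 = 6. Add edge {6,8}. Now deg[8]=0, deg[6]=1.
Step 7: smallest deg-1 vertex = 6, p_7 = 5. Add edge {5,6}. Now deg[6]=0, deg[5]=1.
Final: two remaining deg-1 vertices are 5, 9. Add edge {5,9}.

Answer: 1 2
3 6
1 4
1 6
6 7
6 8
5 6
5 9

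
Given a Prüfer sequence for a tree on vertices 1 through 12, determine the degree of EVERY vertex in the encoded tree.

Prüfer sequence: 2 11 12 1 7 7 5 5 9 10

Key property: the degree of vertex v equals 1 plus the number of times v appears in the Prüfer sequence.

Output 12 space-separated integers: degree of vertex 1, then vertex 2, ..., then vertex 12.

Answer: 2 2 1 1 3 1 3 1 2 2 2 2

Derivation:
p_1 = 2: count[2] becomes 1
p_2 = 11: count[11] becomes 1
p_3 = 12: count[12] becomes 1
p_4 = 1: count[1] becomes 1
p_5 = 7: count[7] becomes 1
p_6 = 7: count[7] becomes 2
p_7 = 5: count[5] becomes 1
p_8 = 5: count[5] becomes 2
p_9 = 9: count[9] becomes 1
p_10 = 10: count[10] becomes 1
Degrees (1 + count): deg[1]=1+1=2, deg[2]=1+1=2, deg[3]=1+0=1, deg[4]=1+0=1, deg[5]=1+2=3, deg[6]=1+0=1, deg[7]=1+2=3, deg[8]=1+0=1, deg[9]=1+1=2, deg[10]=1+1=2, deg[11]=1+1=2, deg[12]=1+1=2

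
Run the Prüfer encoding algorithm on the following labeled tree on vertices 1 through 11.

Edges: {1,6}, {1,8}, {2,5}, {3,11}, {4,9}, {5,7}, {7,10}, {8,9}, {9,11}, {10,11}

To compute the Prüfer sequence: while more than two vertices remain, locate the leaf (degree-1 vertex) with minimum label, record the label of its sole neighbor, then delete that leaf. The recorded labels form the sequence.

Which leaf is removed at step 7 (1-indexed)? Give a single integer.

Answer: 7

Derivation:
Step 1: current leaves = {2,3,4,6}. Remove leaf 2 (neighbor: 5).
Step 2: current leaves = {3,4,5,6}. Remove leaf 3 (neighbor: 11).
Step 3: current leaves = {4,5,6}. Remove leaf 4 (neighbor: 9).
Step 4: current leaves = {5,6}. Remove leaf 5 (neighbor: 7).
Step 5: current leaves = {6,7}. Remove leaf 6 (neighbor: 1).
Step 6: current leaves = {1,7}. Remove leaf 1 (neighbor: 8).
Step 7: current leaves = {7,8}. Remove leaf 7 (neighbor: 10).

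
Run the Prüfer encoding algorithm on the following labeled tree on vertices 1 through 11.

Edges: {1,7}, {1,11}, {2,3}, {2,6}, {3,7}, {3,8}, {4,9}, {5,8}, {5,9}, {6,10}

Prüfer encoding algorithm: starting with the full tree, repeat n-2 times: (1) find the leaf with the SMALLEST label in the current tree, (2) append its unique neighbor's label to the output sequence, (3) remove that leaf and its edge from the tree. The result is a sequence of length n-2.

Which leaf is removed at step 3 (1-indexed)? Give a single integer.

Step 1: current leaves = {4,10,11}. Remove leaf 4 (neighbor: 9).
Step 2: current leaves = {9,10,11}. Remove leaf 9 (neighbor: 5).
Step 3: current leaves = {5,10,11}. Remove leaf 5 (neighbor: 8).

Answer: 5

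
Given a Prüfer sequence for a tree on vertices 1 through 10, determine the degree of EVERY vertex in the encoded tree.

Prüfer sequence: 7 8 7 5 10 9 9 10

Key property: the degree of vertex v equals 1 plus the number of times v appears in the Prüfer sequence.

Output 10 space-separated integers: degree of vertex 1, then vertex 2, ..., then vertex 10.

Answer: 1 1 1 1 2 1 3 2 3 3

Derivation:
p_1 = 7: count[7] becomes 1
p_2 = 8: count[8] becomes 1
p_3 = 7: count[7] becomes 2
p_4 = 5: count[5] becomes 1
p_5 = 10: count[10] becomes 1
p_6 = 9: count[9] becomes 1
p_7 = 9: count[9] becomes 2
p_8 = 10: count[10] becomes 2
Degrees (1 + count): deg[1]=1+0=1, deg[2]=1+0=1, deg[3]=1+0=1, deg[4]=1+0=1, deg[5]=1+1=2, deg[6]=1+0=1, deg[7]=1+2=3, deg[8]=1+1=2, deg[9]=1+2=3, deg[10]=1+2=3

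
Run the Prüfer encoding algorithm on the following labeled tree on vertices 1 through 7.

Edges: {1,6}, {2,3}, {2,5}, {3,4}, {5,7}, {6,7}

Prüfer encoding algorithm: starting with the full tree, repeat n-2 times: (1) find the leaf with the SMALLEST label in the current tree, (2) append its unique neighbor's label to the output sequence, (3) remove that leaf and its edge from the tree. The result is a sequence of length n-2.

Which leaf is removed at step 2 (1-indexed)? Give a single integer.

Answer: 4

Derivation:
Step 1: current leaves = {1,4}. Remove leaf 1 (neighbor: 6).
Step 2: current leaves = {4,6}. Remove leaf 4 (neighbor: 3).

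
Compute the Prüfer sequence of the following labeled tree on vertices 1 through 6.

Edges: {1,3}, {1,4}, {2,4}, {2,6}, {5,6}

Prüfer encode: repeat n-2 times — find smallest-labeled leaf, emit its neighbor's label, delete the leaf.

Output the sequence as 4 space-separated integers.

Answer: 1 4 2 6

Derivation:
Step 1: leaves = {3,5}. Remove smallest leaf 3, emit neighbor 1.
Step 2: leaves = {1,5}. Remove smallest leaf 1, emit neighbor 4.
Step 3: leaves = {4,5}. Remove smallest leaf 4, emit neighbor 2.
Step 4: leaves = {2,5}. Remove smallest leaf 2, emit neighbor 6.
Done: 2 vertices remain (5, 6). Sequence = [1 4 2 6]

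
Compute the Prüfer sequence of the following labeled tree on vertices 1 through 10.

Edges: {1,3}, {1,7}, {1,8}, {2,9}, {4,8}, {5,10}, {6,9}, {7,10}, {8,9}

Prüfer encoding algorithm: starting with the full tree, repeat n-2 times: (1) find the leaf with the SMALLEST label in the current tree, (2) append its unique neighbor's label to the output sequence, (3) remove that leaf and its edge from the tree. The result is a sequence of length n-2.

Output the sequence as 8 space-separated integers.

Step 1: leaves = {2,3,4,5,6}. Remove smallest leaf 2, emit neighbor 9.
Step 2: leaves = {3,4,5,6}. Remove smallest leaf 3, emit neighbor 1.
Step 3: leaves = {4,5,6}. Remove smallest leaf 4, emit neighbor 8.
Step 4: leaves = {5,6}. Remove smallest leaf 5, emit neighbor 10.
Step 5: leaves = {6,10}. Remove smallest leaf 6, emit neighbor 9.
Step 6: leaves = {9,10}. Remove smallest leaf 9, emit neighbor 8.
Step 7: leaves = {8,10}. Remove smallest leaf 8, emit neighbor 1.
Step 8: leaves = {1,10}. Remove smallest leaf 1, emit neighbor 7.
Done: 2 vertices remain (7, 10). Sequence = [9 1 8 10 9 8 1 7]

Answer: 9 1 8 10 9 8 1 7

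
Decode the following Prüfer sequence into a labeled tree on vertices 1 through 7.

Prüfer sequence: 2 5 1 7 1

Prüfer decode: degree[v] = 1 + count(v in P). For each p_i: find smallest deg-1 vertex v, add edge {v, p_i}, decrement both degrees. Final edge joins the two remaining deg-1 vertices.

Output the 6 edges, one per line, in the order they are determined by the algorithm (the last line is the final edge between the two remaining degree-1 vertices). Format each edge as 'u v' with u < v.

Initial degrees: {1:3, 2:2, 3:1, 4:1, 5:2, 6:1, 7:2}
Step 1: smallest deg-1 vertex = 3, p_1 = 2. Add edge {2,3}. Now deg[3]=0, deg[2]=1.
Step 2: smallest deg-1 vertex = 2, p_2 = 5. Add edge {2,5}. Now deg[2]=0, deg[5]=1.
Step 3: smallest deg-1 vertex = 4, p_3 = 1. Add edge {1,4}. Now deg[4]=0, deg[1]=2.
Step 4: smallest deg-1 vertex = 5, p_4 = 7. Add edge {5,7}. Now deg[5]=0, deg[7]=1.
Step 5: smallest deg-1 vertex = 6, p_5 = 1. Add edge {1,6}. Now deg[6]=0, deg[1]=1.
Final: two remaining deg-1 vertices are 1, 7. Add edge {1,7}.

Answer: 2 3
2 5
1 4
5 7
1 6
1 7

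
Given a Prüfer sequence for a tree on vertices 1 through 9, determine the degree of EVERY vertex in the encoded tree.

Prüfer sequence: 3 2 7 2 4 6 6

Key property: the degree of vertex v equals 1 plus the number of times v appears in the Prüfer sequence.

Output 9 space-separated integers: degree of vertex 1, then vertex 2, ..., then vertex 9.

p_1 = 3: count[3] becomes 1
p_2 = 2: count[2] becomes 1
p_3 = 7: count[7] becomes 1
p_4 = 2: count[2] becomes 2
p_5 = 4: count[4] becomes 1
p_6 = 6: count[6] becomes 1
p_7 = 6: count[6] becomes 2
Degrees (1 + count): deg[1]=1+0=1, deg[2]=1+2=3, deg[3]=1+1=2, deg[4]=1+1=2, deg[5]=1+0=1, deg[6]=1+2=3, deg[7]=1+1=2, deg[8]=1+0=1, deg[9]=1+0=1

Answer: 1 3 2 2 1 3 2 1 1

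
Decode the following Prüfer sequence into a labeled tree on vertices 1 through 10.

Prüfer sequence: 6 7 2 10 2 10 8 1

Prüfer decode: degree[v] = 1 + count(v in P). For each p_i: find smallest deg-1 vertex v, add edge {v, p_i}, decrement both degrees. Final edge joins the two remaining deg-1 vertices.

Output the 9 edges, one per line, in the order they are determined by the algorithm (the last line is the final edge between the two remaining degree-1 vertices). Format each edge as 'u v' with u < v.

Initial degrees: {1:2, 2:3, 3:1, 4:1, 5:1, 6:2, 7:2, 8:2, 9:1, 10:3}
Step 1: smallest deg-1 vertex = 3, p_1 = 6. Add edge {3,6}. Now deg[3]=0, deg[6]=1.
Step 2: smallest deg-1 vertex = 4, p_2 = 7. Add edge {4,7}. Now deg[4]=0, deg[7]=1.
Step 3: smallest deg-1 vertex = 5, p_3 = 2. Add edge {2,5}. Now deg[5]=0, deg[2]=2.
Step 4: smallest deg-1 vertex = 6, p_4 = 10. Add edge {6,10}. Now deg[6]=0, deg[10]=2.
Step 5: smallest deg-1 vertex = 7, p_5 = 2. Add edge {2,7}. Now deg[7]=0, deg[2]=1.
Step 6: smallest deg-1 vertex = 2, p_6 = 10. Add edge {2,10}. Now deg[2]=0, deg[10]=1.
Step 7: smallest deg-1 vertex = 9, p_7 = 8. Add edge {8,9}. Now deg[9]=0, deg[8]=1.
Step 8: smallest deg-1 vertex = 8, p_8 = 1. Add edge {1,8}. Now deg[8]=0, deg[1]=1.
Final: two remaining deg-1 vertices are 1, 10. Add edge {1,10}.

Answer: 3 6
4 7
2 5
6 10
2 7
2 10
8 9
1 8
1 10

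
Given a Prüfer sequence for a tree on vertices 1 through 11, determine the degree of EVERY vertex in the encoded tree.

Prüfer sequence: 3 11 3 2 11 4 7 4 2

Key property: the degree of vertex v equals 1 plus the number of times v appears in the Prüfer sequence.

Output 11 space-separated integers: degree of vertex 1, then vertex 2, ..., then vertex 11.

p_1 = 3: count[3] becomes 1
p_2 = 11: count[11] becomes 1
p_3 = 3: count[3] becomes 2
p_4 = 2: count[2] becomes 1
p_5 = 11: count[11] becomes 2
p_6 = 4: count[4] becomes 1
p_7 = 7: count[7] becomes 1
p_8 = 4: count[4] becomes 2
p_9 = 2: count[2] becomes 2
Degrees (1 + count): deg[1]=1+0=1, deg[2]=1+2=3, deg[3]=1+2=3, deg[4]=1+2=3, deg[5]=1+0=1, deg[6]=1+0=1, deg[7]=1+1=2, deg[8]=1+0=1, deg[9]=1+0=1, deg[10]=1+0=1, deg[11]=1+2=3

Answer: 1 3 3 3 1 1 2 1 1 1 3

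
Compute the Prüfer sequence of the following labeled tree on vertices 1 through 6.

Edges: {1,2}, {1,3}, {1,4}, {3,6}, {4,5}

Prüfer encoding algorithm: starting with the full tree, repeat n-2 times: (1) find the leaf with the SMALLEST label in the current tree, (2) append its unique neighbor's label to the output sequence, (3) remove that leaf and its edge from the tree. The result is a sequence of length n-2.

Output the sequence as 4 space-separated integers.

Answer: 1 4 1 3

Derivation:
Step 1: leaves = {2,5,6}. Remove smallest leaf 2, emit neighbor 1.
Step 2: leaves = {5,6}. Remove smallest leaf 5, emit neighbor 4.
Step 3: leaves = {4,6}. Remove smallest leaf 4, emit neighbor 1.
Step 4: leaves = {1,6}. Remove smallest leaf 1, emit neighbor 3.
Done: 2 vertices remain (3, 6). Sequence = [1 4 1 3]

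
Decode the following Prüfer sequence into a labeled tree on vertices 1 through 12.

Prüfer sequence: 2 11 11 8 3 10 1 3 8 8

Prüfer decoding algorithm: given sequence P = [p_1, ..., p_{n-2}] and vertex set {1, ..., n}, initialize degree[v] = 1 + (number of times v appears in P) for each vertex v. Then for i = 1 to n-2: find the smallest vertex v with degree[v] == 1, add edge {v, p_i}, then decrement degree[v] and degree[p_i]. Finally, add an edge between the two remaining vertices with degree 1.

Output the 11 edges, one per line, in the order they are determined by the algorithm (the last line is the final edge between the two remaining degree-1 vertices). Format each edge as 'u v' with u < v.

Initial degrees: {1:2, 2:2, 3:3, 4:1, 5:1, 6:1, 7:1, 8:4, 9:1, 10:2, 11:3, 12:1}
Step 1: smallest deg-1 vertex = 4, p_1 = 2. Add edge {2,4}. Now deg[4]=0, deg[2]=1.
Step 2: smallest deg-1 vertex = 2, p_2 = 11. Add edge {2,11}. Now deg[2]=0, deg[11]=2.
Step 3: smallest deg-1 vertex = 5, p_3 = 11. Add edge {5,11}. Now deg[5]=0, deg[11]=1.
Step 4: smallest deg-1 vertex = 6, p_4 = 8. Add edge {6,8}. Now deg[6]=0, deg[8]=3.
Step 5: smallest deg-1 vertex = 7, p_5 = 3. Add edge {3,7}. Now deg[7]=0, deg[3]=2.
Step 6: smallest deg-1 vertex = 9, p_6 = 10. Add edge {9,10}. Now deg[9]=0, deg[10]=1.
Step 7: smallest deg-1 vertex = 10, p_7 = 1. Add edge {1,10}. Now deg[10]=0, deg[1]=1.
Step 8: smallest deg-1 vertex = 1, p_8 = 3. Add edge {1,3}. Now deg[1]=0, deg[3]=1.
Step 9: smallest deg-1 vertex = 3, p_9 = 8. Add edge {3,8}. Now deg[3]=0, deg[8]=2.
Step 10: smallest deg-1 vertex = 11, p_10 = 8. Add edge {8,11}. Now deg[11]=0, deg[8]=1.
Final: two remaining deg-1 vertices are 8, 12. Add edge {8,12}.

Answer: 2 4
2 11
5 11
6 8
3 7
9 10
1 10
1 3
3 8
8 11
8 12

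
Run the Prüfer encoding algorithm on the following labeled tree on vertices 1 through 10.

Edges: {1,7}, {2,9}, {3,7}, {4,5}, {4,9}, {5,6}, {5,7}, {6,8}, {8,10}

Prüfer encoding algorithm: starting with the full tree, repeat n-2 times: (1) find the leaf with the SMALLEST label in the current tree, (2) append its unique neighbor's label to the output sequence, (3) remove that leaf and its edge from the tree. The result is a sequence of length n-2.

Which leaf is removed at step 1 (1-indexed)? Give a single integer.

Step 1: current leaves = {1,2,3,10}. Remove leaf 1 (neighbor: 7).

Answer: 1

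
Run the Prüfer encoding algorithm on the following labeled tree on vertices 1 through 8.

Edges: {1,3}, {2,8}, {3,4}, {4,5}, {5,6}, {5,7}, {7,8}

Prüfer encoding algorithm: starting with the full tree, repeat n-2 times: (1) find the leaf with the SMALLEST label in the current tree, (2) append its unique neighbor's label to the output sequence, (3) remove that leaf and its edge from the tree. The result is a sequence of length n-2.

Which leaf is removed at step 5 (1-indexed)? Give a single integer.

Answer: 6

Derivation:
Step 1: current leaves = {1,2,6}. Remove leaf 1 (neighbor: 3).
Step 2: current leaves = {2,3,6}. Remove leaf 2 (neighbor: 8).
Step 3: current leaves = {3,6,8}. Remove leaf 3 (neighbor: 4).
Step 4: current leaves = {4,6,8}. Remove leaf 4 (neighbor: 5).
Step 5: current leaves = {6,8}. Remove leaf 6 (neighbor: 5).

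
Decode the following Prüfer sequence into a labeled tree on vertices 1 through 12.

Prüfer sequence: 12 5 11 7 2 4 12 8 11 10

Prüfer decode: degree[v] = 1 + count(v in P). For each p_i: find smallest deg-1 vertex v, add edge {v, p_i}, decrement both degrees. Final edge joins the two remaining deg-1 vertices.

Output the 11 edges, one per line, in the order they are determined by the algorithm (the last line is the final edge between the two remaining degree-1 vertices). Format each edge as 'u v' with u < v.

Answer: 1 12
3 5
5 11
6 7
2 7
2 4
4 12
8 9
8 11
10 11
10 12

Derivation:
Initial degrees: {1:1, 2:2, 3:1, 4:2, 5:2, 6:1, 7:2, 8:2, 9:1, 10:2, 11:3, 12:3}
Step 1: smallest deg-1 vertex = 1, p_1 = 12. Add edge {1,12}. Now deg[1]=0, deg[12]=2.
Step 2: smallest deg-1 vertex = 3, p_2 = 5. Add edge {3,5}. Now deg[3]=0, deg[5]=1.
Step 3: smallest deg-1 vertex = 5, p_3 = 11. Add edge {5,11}. Now deg[5]=0, deg[11]=2.
Step 4: smallest deg-1 vertex = 6, p_4 = 7. Add edge {6,7}. Now deg[6]=0, deg[7]=1.
Step 5: smallest deg-1 vertex = 7, p_5 = 2. Add edge {2,7}. Now deg[7]=0, deg[2]=1.
Step 6: smallest deg-1 vertex = 2, p_6 = 4. Add edge {2,4}. Now deg[2]=0, deg[4]=1.
Step 7: smallest deg-1 vertex = 4, p_7 = 12. Add edge {4,12}. Now deg[4]=0, deg[12]=1.
Step 8: smallest deg-1 vertex = 9, p_8 = 8. Add edge {8,9}. Now deg[9]=0, deg[8]=1.
Step 9: smallest deg-1 vertex = 8, p_9 = 11. Add edge {8,11}. Now deg[8]=0, deg[11]=1.
Step 10: smallest deg-1 vertex = 11, p_10 = 10. Add edge {10,11}. Now deg[11]=0, deg[10]=1.
Final: two remaining deg-1 vertices are 10, 12. Add edge {10,12}.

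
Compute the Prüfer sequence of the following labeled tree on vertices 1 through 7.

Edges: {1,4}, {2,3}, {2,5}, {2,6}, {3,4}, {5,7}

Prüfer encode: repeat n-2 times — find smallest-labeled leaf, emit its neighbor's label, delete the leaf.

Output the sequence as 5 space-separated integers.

Answer: 4 3 2 2 5

Derivation:
Step 1: leaves = {1,6,7}. Remove smallest leaf 1, emit neighbor 4.
Step 2: leaves = {4,6,7}. Remove smallest leaf 4, emit neighbor 3.
Step 3: leaves = {3,6,7}. Remove smallest leaf 3, emit neighbor 2.
Step 4: leaves = {6,7}. Remove smallest leaf 6, emit neighbor 2.
Step 5: leaves = {2,7}. Remove smallest leaf 2, emit neighbor 5.
Done: 2 vertices remain (5, 7). Sequence = [4 3 2 2 5]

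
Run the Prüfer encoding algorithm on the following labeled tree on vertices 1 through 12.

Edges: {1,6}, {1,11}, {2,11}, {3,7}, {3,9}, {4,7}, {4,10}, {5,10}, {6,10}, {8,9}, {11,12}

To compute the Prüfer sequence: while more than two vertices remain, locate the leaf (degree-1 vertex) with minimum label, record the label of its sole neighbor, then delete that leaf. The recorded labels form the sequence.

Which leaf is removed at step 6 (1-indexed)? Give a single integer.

Answer: 7

Derivation:
Step 1: current leaves = {2,5,8,12}. Remove leaf 2 (neighbor: 11).
Step 2: current leaves = {5,8,12}. Remove leaf 5 (neighbor: 10).
Step 3: current leaves = {8,12}. Remove leaf 8 (neighbor: 9).
Step 4: current leaves = {9,12}. Remove leaf 9 (neighbor: 3).
Step 5: current leaves = {3,12}. Remove leaf 3 (neighbor: 7).
Step 6: current leaves = {7,12}. Remove leaf 7 (neighbor: 4).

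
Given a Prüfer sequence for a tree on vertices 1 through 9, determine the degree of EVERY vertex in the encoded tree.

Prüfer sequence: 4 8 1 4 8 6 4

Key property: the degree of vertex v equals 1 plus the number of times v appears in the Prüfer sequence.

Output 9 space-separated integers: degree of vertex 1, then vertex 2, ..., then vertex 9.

Answer: 2 1 1 4 1 2 1 3 1

Derivation:
p_1 = 4: count[4] becomes 1
p_2 = 8: count[8] becomes 1
p_3 = 1: count[1] becomes 1
p_4 = 4: count[4] becomes 2
p_5 = 8: count[8] becomes 2
p_6 = 6: count[6] becomes 1
p_7 = 4: count[4] becomes 3
Degrees (1 + count): deg[1]=1+1=2, deg[2]=1+0=1, deg[3]=1+0=1, deg[4]=1+3=4, deg[5]=1+0=1, deg[6]=1+1=2, deg[7]=1+0=1, deg[8]=1+2=3, deg[9]=1+0=1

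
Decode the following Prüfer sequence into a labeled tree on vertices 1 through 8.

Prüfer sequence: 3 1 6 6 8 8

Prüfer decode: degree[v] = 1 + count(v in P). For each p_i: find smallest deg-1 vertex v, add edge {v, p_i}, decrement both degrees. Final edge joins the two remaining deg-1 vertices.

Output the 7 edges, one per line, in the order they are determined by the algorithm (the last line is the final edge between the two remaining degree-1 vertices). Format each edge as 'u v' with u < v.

Answer: 2 3
1 3
1 6
4 6
5 8
6 8
7 8

Derivation:
Initial degrees: {1:2, 2:1, 3:2, 4:1, 5:1, 6:3, 7:1, 8:3}
Step 1: smallest deg-1 vertex = 2, p_1 = 3. Add edge {2,3}. Now deg[2]=0, deg[3]=1.
Step 2: smallest deg-1 vertex = 3, p_2 = 1. Add edge {1,3}. Now deg[3]=0, deg[1]=1.
Step 3: smallest deg-1 vertex = 1, p_3 = 6. Add edge {1,6}. Now deg[1]=0, deg[6]=2.
Step 4: smallest deg-1 vertex = 4, p_4 = 6. Add edge {4,6}. Now deg[4]=0, deg[6]=1.
Step 5: smallest deg-1 vertex = 5, p_5 = 8. Add edge {5,8}. Now deg[5]=0, deg[8]=2.
Step 6: smallest deg-1 vertex = 6, p_6 = 8. Add edge {6,8}. Now deg[6]=0, deg[8]=1.
Final: two remaining deg-1 vertices are 7, 8. Add edge {7,8}.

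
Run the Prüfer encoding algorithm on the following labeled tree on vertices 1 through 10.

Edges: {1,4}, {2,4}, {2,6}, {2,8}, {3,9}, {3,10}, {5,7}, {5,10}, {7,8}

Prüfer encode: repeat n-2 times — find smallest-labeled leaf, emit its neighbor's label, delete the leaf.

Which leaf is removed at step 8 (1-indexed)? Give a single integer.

Answer: 9

Derivation:
Step 1: current leaves = {1,6,9}. Remove leaf 1 (neighbor: 4).
Step 2: current leaves = {4,6,9}. Remove leaf 4 (neighbor: 2).
Step 3: current leaves = {6,9}. Remove leaf 6 (neighbor: 2).
Step 4: current leaves = {2,9}. Remove leaf 2 (neighbor: 8).
Step 5: current leaves = {8,9}. Remove leaf 8 (neighbor: 7).
Step 6: current leaves = {7,9}. Remove leaf 7 (neighbor: 5).
Step 7: current leaves = {5,9}. Remove leaf 5 (neighbor: 10).
Step 8: current leaves = {9,10}. Remove leaf 9 (neighbor: 3).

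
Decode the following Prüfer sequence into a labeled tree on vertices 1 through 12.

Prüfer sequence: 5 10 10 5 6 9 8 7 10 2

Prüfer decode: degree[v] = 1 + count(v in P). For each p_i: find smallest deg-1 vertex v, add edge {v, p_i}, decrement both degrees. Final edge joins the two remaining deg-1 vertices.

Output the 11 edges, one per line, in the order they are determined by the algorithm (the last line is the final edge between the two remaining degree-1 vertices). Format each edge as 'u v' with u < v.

Answer: 1 5
3 10
4 10
5 11
5 6
6 9
8 9
7 8
7 10
2 10
2 12

Derivation:
Initial degrees: {1:1, 2:2, 3:1, 4:1, 5:3, 6:2, 7:2, 8:2, 9:2, 10:4, 11:1, 12:1}
Step 1: smallest deg-1 vertex = 1, p_1 = 5. Add edge {1,5}. Now deg[1]=0, deg[5]=2.
Step 2: smallest deg-1 vertex = 3, p_2 = 10. Add edge {3,10}. Now deg[3]=0, deg[10]=3.
Step 3: smallest deg-1 vertex = 4, p_3 = 10. Add edge {4,10}. Now deg[4]=0, deg[10]=2.
Step 4: smallest deg-1 vertex = 11, p_4 = 5. Add edge {5,11}. Now deg[11]=0, deg[5]=1.
Step 5: smallest deg-1 vertex = 5, p_5 = 6. Add edge {5,6}. Now deg[5]=0, deg[6]=1.
Step 6: smallest deg-1 vertex = 6, p_6 = 9. Add edge {6,9}. Now deg[6]=0, deg[9]=1.
Step 7: smallest deg-1 vertex = 9, p_7 = 8. Add edge {8,9}. Now deg[9]=0, deg[8]=1.
Step 8: smallest deg-1 vertex = 8, p_8 = 7. Add edge {7,8}. Now deg[8]=0, deg[7]=1.
Step 9: smallest deg-1 vertex = 7, p_9 = 10. Add edge {7,10}. Now deg[7]=0, deg[10]=1.
Step 10: smallest deg-1 vertex = 10, p_10 = 2. Add edge {2,10}. Now deg[10]=0, deg[2]=1.
Final: two remaining deg-1 vertices are 2, 12. Add edge {2,12}.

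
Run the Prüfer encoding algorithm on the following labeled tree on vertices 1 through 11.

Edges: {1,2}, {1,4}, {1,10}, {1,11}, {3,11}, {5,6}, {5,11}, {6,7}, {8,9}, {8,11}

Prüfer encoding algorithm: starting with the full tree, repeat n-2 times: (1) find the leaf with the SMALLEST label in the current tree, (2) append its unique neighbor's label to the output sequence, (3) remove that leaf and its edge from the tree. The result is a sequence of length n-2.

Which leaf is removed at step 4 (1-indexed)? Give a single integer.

Answer: 7

Derivation:
Step 1: current leaves = {2,3,4,7,9,10}. Remove leaf 2 (neighbor: 1).
Step 2: current leaves = {3,4,7,9,10}. Remove leaf 3 (neighbor: 11).
Step 3: current leaves = {4,7,9,10}. Remove leaf 4 (neighbor: 1).
Step 4: current leaves = {7,9,10}. Remove leaf 7 (neighbor: 6).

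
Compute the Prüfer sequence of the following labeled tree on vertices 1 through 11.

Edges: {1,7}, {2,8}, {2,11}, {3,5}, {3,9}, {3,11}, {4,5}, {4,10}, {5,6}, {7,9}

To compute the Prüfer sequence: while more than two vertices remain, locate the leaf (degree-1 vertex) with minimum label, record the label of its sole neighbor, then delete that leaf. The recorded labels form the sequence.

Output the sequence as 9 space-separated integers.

Step 1: leaves = {1,6,8,10}. Remove smallest leaf 1, emit neighbor 7.
Step 2: leaves = {6,7,8,10}. Remove smallest leaf 6, emit neighbor 5.
Step 3: leaves = {7,8,10}. Remove smallest leaf 7, emit neighbor 9.
Step 4: leaves = {8,9,10}. Remove smallest leaf 8, emit neighbor 2.
Step 5: leaves = {2,9,10}. Remove smallest leaf 2, emit neighbor 11.
Step 6: leaves = {9,10,11}. Remove smallest leaf 9, emit neighbor 3.
Step 7: leaves = {10,11}. Remove smallest leaf 10, emit neighbor 4.
Step 8: leaves = {4,11}. Remove smallest leaf 4, emit neighbor 5.
Step 9: leaves = {5,11}. Remove smallest leaf 5, emit neighbor 3.
Done: 2 vertices remain (3, 11). Sequence = [7 5 9 2 11 3 4 5 3]

Answer: 7 5 9 2 11 3 4 5 3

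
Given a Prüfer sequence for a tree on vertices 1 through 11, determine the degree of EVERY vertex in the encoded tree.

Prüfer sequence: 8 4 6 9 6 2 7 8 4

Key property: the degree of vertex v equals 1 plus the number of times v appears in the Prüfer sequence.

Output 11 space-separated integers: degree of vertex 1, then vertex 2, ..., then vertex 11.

Answer: 1 2 1 3 1 3 2 3 2 1 1

Derivation:
p_1 = 8: count[8] becomes 1
p_2 = 4: count[4] becomes 1
p_3 = 6: count[6] becomes 1
p_4 = 9: count[9] becomes 1
p_5 = 6: count[6] becomes 2
p_6 = 2: count[2] becomes 1
p_7 = 7: count[7] becomes 1
p_8 = 8: count[8] becomes 2
p_9 = 4: count[4] becomes 2
Degrees (1 + count): deg[1]=1+0=1, deg[2]=1+1=2, deg[3]=1+0=1, deg[4]=1+2=3, deg[5]=1+0=1, deg[6]=1+2=3, deg[7]=1+1=2, deg[8]=1+2=3, deg[9]=1+1=2, deg[10]=1+0=1, deg[11]=1+0=1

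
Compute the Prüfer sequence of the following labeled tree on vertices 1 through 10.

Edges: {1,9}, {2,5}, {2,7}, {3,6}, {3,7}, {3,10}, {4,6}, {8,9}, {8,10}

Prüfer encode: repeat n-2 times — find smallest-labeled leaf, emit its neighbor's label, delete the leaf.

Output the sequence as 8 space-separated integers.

Step 1: leaves = {1,4,5}. Remove smallest leaf 1, emit neighbor 9.
Step 2: leaves = {4,5,9}. Remove smallest leaf 4, emit neighbor 6.
Step 3: leaves = {5,6,9}. Remove smallest leaf 5, emit neighbor 2.
Step 4: leaves = {2,6,9}. Remove smallest leaf 2, emit neighbor 7.
Step 5: leaves = {6,7,9}. Remove smallest leaf 6, emit neighbor 3.
Step 6: leaves = {7,9}. Remove smallest leaf 7, emit neighbor 3.
Step 7: leaves = {3,9}. Remove smallest leaf 3, emit neighbor 10.
Step 8: leaves = {9,10}. Remove smallest leaf 9, emit neighbor 8.
Done: 2 vertices remain (8, 10). Sequence = [9 6 2 7 3 3 10 8]

Answer: 9 6 2 7 3 3 10 8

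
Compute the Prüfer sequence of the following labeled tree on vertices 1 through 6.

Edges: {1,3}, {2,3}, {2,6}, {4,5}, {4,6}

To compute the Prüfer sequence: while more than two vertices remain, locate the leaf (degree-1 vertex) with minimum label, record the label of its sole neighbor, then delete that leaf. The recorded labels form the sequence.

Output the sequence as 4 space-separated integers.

Answer: 3 2 6 4

Derivation:
Step 1: leaves = {1,5}. Remove smallest leaf 1, emit neighbor 3.
Step 2: leaves = {3,5}. Remove smallest leaf 3, emit neighbor 2.
Step 3: leaves = {2,5}. Remove smallest leaf 2, emit neighbor 6.
Step 4: leaves = {5,6}. Remove smallest leaf 5, emit neighbor 4.
Done: 2 vertices remain (4, 6). Sequence = [3 2 6 4]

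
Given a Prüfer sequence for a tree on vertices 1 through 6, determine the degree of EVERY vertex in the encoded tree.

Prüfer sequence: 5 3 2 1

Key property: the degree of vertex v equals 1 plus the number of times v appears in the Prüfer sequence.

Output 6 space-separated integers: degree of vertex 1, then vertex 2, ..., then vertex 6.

Answer: 2 2 2 1 2 1

Derivation:
p_1 = 5: count[5] becomes 1
p_2 = 3: count[3] becomes 1
p_3 = 2: count[2] becomes 1
p_4 = 1: count[1] becomes 1
Degrees (1 + count): deg[1]=1+1=2, deg[2]=1+1=2, deg[3]=1+1=2, deg[4]=1+0=1, deg[5]=1+1=2, deg[6]=1+0=1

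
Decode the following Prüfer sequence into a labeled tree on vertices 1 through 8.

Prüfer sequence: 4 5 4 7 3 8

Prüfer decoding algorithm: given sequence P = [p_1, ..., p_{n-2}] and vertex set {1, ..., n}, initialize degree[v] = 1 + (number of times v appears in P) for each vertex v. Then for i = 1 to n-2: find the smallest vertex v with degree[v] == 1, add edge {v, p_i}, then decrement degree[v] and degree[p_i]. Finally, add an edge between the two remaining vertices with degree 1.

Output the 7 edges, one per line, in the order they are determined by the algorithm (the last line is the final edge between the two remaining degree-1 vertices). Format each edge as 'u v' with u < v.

Answer: 1 4
2 5
4 5
4 7
3 6
3 8
7 8

Derivation:
Initial degrees: {1:1, 2:1, 3:2, 4:3, 5:2, 6:1, 7:2, 8:2}
Step 1: smallest deg-1 vertex = 1, p_1 = 4. Add edge {1,4}. Now deg[1]=0, deg[4]=2.
Step 2: smallest deg-1 vertex = 2, p_2 = 5. Add edge {2,5}. Now deg[2]=0, deg[5]=1.
Step 3: smallest deg-1 vertex = 5, p_3 = 4. Add edge {4,5}. Now deg[5]=0, deg[4]=1.
Step 4: smallest deg-1 vertex = 4, p_4 = 7. Add edge {4,7}. Now deg[4]=0, deg[7]=1.
Step 5: smallest deg-1 vertex = 6, p_5 = 3. Add edge {3,6}. Now deg[6]=0, deg[3]=1.
Step 6: smallest deg-1 vertex = 3, p_6 = 8. Add edge {3,8}. Now deg[3]=0, deg[8]=1.
Final: two remaining deg-1 vertices are 7, 8. Add edge {7,8}.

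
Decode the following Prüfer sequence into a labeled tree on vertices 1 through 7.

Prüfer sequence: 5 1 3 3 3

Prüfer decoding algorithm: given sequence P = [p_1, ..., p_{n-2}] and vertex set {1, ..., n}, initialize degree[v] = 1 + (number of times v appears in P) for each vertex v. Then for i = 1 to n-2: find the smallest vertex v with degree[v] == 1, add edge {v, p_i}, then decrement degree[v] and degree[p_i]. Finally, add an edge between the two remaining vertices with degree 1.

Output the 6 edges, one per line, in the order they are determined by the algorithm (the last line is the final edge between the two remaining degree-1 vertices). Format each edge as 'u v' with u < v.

Answer: 2 5
1 4
1 3
3 5
3 6
3 7

Derivation:
Initial degrees: {1:2, 2:1, 3:4, 4:1, 5:2, 6:1, 7:1}
Step 1: smallest deg-1 vertex = 2, p_1 = 5. Add edge {2,5}. Now deg[2]=0, deg[5]=1.
Step 2: smallest deg-1 vertex = 4, p_2 = 1. Add edge {1,4}. Now deg[4]=0, deg[1]=1.
Step 3: smallest deg-1 vertex = 1, p_3 = 3. Add edge {1,3}. Now deg[1]=0, deg[3]=3.
Step 4: smallest deg-1 vertex = 5, p_4 = 3. Add edge {3,5}. Now deg[5]=0, deg[3]=2.
Step 5: smallest deg-1 vertex = 6, p_5 = 3. Add edge {3,6}. Now deg[6]=0, deg[3]=1.
Final: two remaining deg-1 vertices are 3, 7. Add edge {3,7}.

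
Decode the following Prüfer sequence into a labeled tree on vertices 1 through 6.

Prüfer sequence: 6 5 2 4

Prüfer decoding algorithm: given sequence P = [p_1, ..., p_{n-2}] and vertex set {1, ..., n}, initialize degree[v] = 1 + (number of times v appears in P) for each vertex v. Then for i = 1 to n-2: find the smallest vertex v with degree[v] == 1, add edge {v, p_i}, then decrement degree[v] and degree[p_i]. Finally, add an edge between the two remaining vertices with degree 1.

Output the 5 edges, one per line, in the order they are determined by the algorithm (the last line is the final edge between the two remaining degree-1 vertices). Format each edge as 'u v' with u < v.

Initial degrees: {1:1, 2:2, 3:1, 4:2, 5:2, 6:2}
Step 1: smallest deg-1 vertex = 1, p_1 = 6. Add edge {1,6}. Now deg[1]=0, deg[6]=1.
Step 2: smallest deg-1 vertex = 3, p_2 = 5. Add edge {3,5}. Now deg[3]=0, deg[5]=1.
Step 3: smallest deg-1 vertex = 5, p_3 = 2. Add edge {2,5}. Now deg[5]=0, deg[2]=1.
Step 4: smallest deg-1 vertex = 2, p_4 = 4. Add edge {2,4}. Now deg[2]=0, deg[4]=1.
Final: two remaining deg-1 vertices are 4, 6. Add edge {4,6}.

Answer: 1 6
3 5
2 5
2 4
4 6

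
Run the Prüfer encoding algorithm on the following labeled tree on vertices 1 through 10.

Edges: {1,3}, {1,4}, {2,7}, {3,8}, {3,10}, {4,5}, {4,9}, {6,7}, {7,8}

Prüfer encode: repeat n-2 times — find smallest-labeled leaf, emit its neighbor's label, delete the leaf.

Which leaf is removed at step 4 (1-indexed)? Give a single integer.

Answer: 7

Derivation:
Step 1: current leaves = {2,5,6,9,10}. Remove leaf 2 (neighbor: 7).
Step 2: current leaves = {5,6,9,10}. Remove leaf 5 (neighbor: 4).
Step 3: current leaves = {6,9,10}. Remove leaf 6 (neighbor: 7).
Step 4: current leaves = {7,9,10}. Remove leaf 7 (neighbor: 8).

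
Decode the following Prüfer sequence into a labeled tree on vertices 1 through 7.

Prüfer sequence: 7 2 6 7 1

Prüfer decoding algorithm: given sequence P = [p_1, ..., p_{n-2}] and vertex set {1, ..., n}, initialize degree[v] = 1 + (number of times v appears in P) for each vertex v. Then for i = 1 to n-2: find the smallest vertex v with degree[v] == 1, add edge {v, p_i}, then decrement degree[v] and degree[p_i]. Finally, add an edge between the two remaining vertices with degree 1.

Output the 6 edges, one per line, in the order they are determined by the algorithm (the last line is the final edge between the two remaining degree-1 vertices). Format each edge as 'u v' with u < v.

Answer: 3 7
2 4
2 6
5 7
1 6
1 7

Derivation:
Initial degrees: {1:2, 2:2, 3:1, 4:1, 5:1, 6:2, 7:3}
Step 1: smallest deg-1 vertex = 3, p_1 = 7. Add edge {3,7}. Now deg[3]=0, deg[7]=2.
Step 2: smallest deg-1 vertex = 4, p_2 = 2. Add edge {2,4}. Now deg[4]=0, deg[2]=1.
Step 3: smallest deg-1 vertex = 2, p_3 = 6. Add edge {2,6}. Now deg[2]=0, deg[6]=1.
Step 4: smallest deg-1 vertex = 5, p_4 = 7. Add edge {5,7}. Now deg[5]=0, deg[7]=1.
Step 5: smallest deg-1 vertex = 6, p_5 = 1. Add edge {1,6}. Now deg[6]=0, deg[1]=1.
Final: two remaining deg-1 vertices are 1, 7. Add edge {1,7}.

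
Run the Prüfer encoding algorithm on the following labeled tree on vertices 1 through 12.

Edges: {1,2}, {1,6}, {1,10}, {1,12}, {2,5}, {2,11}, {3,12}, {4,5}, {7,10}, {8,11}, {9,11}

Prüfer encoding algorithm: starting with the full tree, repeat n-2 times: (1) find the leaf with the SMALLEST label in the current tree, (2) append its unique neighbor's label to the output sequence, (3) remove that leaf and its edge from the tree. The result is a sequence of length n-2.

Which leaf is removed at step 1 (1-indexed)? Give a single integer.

Step 1: current leaves = {3,4,6,7,8,9}. Remove leaf 3 (neighbor: 12).

Answer: 3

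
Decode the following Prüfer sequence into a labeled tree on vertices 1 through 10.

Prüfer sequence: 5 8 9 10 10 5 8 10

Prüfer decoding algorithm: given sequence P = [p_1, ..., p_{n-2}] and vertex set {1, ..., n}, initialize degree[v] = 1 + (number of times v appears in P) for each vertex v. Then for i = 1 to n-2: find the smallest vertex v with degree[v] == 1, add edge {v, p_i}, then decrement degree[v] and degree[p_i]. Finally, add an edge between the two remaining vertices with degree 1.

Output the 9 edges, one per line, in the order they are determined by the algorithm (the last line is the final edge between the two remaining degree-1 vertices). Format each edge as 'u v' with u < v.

Initial degrees: {1:1, 2:1, 3:1, 4:1, 5:3, 6:1, 7:1, 8:3, 9:2, 10:4}
Step 1: smallest deg-1 vertex = 1, p_1 = 5. Add edge {1,5}. Now deg[1]=0, deg[5]=2.
Step 2: smallest deg-1 vertex = 2, p_2 = 8. Add edge {2,8}. Now deg[2]=0, deg[8]=2.
Step 3: smallest deg-1 vertex = 3, p_3 = 9. Add edge {3,9}. Now deg[3]=0, deg[9]=1.
Step 4: smallest deg-1 vertex = 4, p_4 = 10. Add edge {4,10}. Now deg[4]=0, deg[10]=3.
Step 5: smallest deg-1 vertex = 6, p_5 = 10. Add edge {6,10}. Now deg[6]=0, deg[10]=2.
Step 6: smallest deg-1 vertex = 7, p_6 = 5. Add edge {5,7}. Now deg[7]=0, deg[5]=1.
Step 7: smallest deg-1 vertex = 5, p_7 = 8. Add edge {5,8}. Now deg[5]=0, deg[8]=1.
Step 8: smallest deg-1 vertex = 8, p_8 = 10. Add edge {8,10}. Now deg[8]=0, deg[10]=1.
Final: two remaining deg-1 vertices are 9, 10. Add edge {9,10}.

Answer: 1 5
2 8
3 9
4 10
6 10
5 7
5 8
8 10
9 10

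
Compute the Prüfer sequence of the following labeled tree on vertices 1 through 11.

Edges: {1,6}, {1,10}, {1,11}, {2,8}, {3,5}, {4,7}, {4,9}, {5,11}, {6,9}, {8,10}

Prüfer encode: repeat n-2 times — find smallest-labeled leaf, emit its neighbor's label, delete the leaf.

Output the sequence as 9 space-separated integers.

Answer: 8 5 11 4 9 10 6 1 1

Derivation:
Step 1: leaves = {2,3,7}. Remove smallest leaf 2, emit neighbor 8.
Step 2: leaves = {3,7,8}. Remove smallest leaf 3, emit neighbor 5.
Step 3: leaves = {5,7,8}. Remove smallest leaf 5, emit neighbor 11.
Step 4: leaves = {7,8,11}. Remove smallest leaf 7, emit neighbor 4.
Step 5: leaves = {4,8,11}. Remove smallest leaf 4, emit neighbor 9.
Step 6: leaves = {8,9,11}. Remove smallest leaf 8, emit neighbor 10.
Step 7: leaves = {9,10,11}. Remove smallest leaf 9, emit neighbor 6.
Step 8: leaves = {6,10,11}. Remove smallest leaf 6, emit neighbor 1.
Step 9: leaves = {10,11}. Remove smallest leaf 10, emit neighbor 1.
Done: 2 vertices remain (1, 11). Sequence = [8 5 11 4 9 10 6 1 1]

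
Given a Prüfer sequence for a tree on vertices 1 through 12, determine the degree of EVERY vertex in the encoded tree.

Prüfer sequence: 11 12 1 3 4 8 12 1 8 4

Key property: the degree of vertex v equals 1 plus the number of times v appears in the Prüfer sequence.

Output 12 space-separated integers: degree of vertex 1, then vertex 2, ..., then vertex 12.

p_1 = 11: count[11] becomes 1
p_2 = 12: count[12] becomes 1
p_3 = 1: count[1] becomes 1
p_4 = 3: count[3] becomes 1
p_5 = 4: count[4] becomes 1
p_6 = 8: count[8] becomes 1
p_7 = 12: count[12] becomes 2
p_8 = 1: count[1] becomes 2
p_9 = 8: count[8] becomes 2
p_10 = 4: count[4] becomes 2
Degrees (1 + count): deg[1]=1+2=3, deg[2]=1+0=1, deg[3]=1+1=2, deg[4]=1+2=3, deg[5]=1+0=1, deg[6]=1+0=1, deg[7]=1+0=1, deg[8]=1+2=3, deg[9]=1+0=1, deg[10]=1+0=1, deg[11]=1+1=2, deg[12]=1+2=3

Answer: 3 1 2 3 1 1 1 3 1 1 2 3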